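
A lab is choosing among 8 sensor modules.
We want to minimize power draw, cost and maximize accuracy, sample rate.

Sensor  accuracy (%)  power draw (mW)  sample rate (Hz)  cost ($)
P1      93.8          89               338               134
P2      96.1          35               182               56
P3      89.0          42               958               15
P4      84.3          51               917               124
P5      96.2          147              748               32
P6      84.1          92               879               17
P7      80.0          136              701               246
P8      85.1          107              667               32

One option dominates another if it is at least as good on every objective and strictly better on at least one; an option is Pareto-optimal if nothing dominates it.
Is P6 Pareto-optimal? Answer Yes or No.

P3 vs P6: accuracy 89.0≥84.1, power draw 42≤92, sample rate 958≥879, cost 15≤17 — P3 is at least as good on every objective and strictly better on at least one, so P3 dominates P6.

No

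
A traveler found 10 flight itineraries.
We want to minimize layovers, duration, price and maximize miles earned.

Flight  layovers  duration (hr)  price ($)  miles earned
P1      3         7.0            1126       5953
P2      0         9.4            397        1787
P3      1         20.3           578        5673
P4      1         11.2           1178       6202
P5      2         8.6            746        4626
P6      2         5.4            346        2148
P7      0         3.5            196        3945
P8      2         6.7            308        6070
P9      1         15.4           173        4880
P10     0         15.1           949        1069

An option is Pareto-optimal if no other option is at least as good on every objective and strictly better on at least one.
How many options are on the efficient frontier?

5

P1: dominated by P8 (layovers 2≤3, duration 6.7≤7.0, price 308≤1126, miles earned 6070≥5953).
P2: dominated by P7 (layovers 0≤0, duration 3.5≤9.4, price 196≤397, miles earned 3945≥1787).
P3: not dominated.
P4: not dominated (best miles earned).
P5: dominated by P8 (layovers 2≤2, duration 6.7≤8.6, price 308≤746, miles earned 6070≥4626).
P6: dominated by P7 (layovers 0≤2, duration 3.5≤5.4, price 196≤346, miles earned 3945≥2148).
P7: not dominated (best duration).
P8: not dominated.
P9: not dominated (best price).
P10: dominated by P2 (layovers 0≤0, duration 9.4≤15.1, price 397≤949, miles earned 1787≥1069).
Pareto-optimal: P3, P4, P7, P8, P9 → 5.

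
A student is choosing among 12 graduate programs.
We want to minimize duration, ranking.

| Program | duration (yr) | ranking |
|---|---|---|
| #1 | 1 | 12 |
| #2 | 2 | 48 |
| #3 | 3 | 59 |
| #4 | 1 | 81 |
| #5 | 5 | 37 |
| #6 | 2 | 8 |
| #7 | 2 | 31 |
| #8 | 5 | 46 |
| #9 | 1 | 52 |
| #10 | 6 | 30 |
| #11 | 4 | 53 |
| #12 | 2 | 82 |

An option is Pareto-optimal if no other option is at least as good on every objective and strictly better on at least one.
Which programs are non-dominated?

#1: not dominated.
#2: dominated by #1 (duration 1≤2, ranking 12≤48).
#3: dominated by #1 (duration 1≤3, ranking 12≤59).
#4: dominated by #1 (duration 1≤1, ranking 12≤81).
#5: dominated by #1 (duration 1≤5, ranking 12≤37).
#6: not dominated (best ranking).
#7: dominated by #1 (duration 1≤2, ranking 12≤31).
#8: dominated by #1 (duration 1≤5, ranking 12≤46).
#9: dominated by #1 (duration 1≤1, ranking 12≤52).
#10: dominated by #1 (duration 1≤6, ranking 12≤30).
#11: dominated by #1 (duration 1≤4, ranking 12≤53).
#12: dominated by #1 (duration 1≤2, ranking 12≤82).

#1, #6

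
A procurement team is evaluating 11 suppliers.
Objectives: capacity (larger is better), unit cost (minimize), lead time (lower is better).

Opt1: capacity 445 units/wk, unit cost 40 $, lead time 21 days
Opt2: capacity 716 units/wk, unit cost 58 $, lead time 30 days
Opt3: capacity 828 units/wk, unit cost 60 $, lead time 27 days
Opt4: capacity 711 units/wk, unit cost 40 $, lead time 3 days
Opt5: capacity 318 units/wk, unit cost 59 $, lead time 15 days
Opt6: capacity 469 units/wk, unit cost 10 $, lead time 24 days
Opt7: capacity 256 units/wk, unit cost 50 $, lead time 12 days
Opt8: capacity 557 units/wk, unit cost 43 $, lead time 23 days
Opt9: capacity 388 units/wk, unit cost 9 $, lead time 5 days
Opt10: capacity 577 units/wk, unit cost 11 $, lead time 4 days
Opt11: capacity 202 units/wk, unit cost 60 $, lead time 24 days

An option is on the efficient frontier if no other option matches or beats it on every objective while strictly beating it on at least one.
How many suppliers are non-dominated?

6

Opt1: dominated by Opt4 (capacity 711≥445, unit cost 40≤40, lead time 3≤21).
Opt2: not dominated.
Opt3: not dominated (best capacity).
Opt4: not dominated (best lead time).
Opt5: dominated by Opt4 (capacity 711≥318, unit cost 40≤59, lead time 3≤15).
Opt6: not dominated.
Opt7: dominated by Opt4 (capacity 711≥256, unit cost 40≤50, lead time 3≤12).
Opt8: dominated by Opt4 (capacity 711≥557, unit cost 40≤43, lead time 3≤23).
Opt9: not dominated (best unit cost).
Opt10: not dominated.
Opt11: dominated by Opt1 (capacity 445≥202, unit cost 40≤60, lead time 21≤24).
Pareto-optimal: Opt2, Opt3, Opt4, Opt6, Opt9, Opt10 → 6.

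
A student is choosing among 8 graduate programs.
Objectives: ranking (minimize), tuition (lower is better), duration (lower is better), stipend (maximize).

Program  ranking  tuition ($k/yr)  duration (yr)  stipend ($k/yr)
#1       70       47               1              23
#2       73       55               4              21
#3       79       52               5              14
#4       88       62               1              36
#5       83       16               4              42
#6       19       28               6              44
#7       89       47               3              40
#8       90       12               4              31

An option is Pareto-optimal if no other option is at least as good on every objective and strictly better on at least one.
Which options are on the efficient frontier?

#1: not dominated.
#2: dominated by #1 (ranking 70≤73, tuition 47≤55, duration 1≤4, stipend 23≥21).
#3: dominated by #1 (ranking 70≤79, tuition 47≤52, duration 1≤5, stipend 23≥14).
#4: not dominated.
#5: not dominated.
#6: not dominated (best ranking).
#7: not dominated.
#8: not dominated (best tuition).

#1, #4, #5, #6, #7, #8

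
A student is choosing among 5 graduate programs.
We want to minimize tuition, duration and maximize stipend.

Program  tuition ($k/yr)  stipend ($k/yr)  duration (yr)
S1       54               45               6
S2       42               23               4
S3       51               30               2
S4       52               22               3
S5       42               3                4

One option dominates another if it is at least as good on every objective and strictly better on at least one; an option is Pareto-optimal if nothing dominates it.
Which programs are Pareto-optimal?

S1: not dominated (best stipend).
S2: not dominated.
S3: not dominated (best duration).
S4: dominated by S3 (tuition 51≤52, stipend 30≥22, duration 2≤3).
S5: dominated by S2 (tuition 42≤42, stipend 23≥3, duration 4≤4).

S1, S2, S3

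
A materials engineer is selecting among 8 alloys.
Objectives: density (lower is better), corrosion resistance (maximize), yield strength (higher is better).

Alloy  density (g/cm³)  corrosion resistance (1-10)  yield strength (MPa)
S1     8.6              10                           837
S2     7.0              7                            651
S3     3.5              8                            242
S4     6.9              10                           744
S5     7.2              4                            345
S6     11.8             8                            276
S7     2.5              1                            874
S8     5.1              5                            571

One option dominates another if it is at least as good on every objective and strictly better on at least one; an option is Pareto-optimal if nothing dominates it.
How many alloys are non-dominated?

5

S1: not dominated.
S2: dominated by S4 (density 6.9≤7.0, corrosion resistance 10≥7, yield strength 744≥651).
S3: not dominated.
S4: not dominated.
S5: dominated by S2 (density 7.0≤7.2, corrosion resistance 7≥4, yield strength 651≥345).
S6: dominated by S1 (density 8.6≤11.8, corrosion resistance 10≥8, yield strength 837≥276).
S7: not dominated (best density).
S8: not dominated.
Pareto-optimal: S1, S3, S4, S7, S8 → 5.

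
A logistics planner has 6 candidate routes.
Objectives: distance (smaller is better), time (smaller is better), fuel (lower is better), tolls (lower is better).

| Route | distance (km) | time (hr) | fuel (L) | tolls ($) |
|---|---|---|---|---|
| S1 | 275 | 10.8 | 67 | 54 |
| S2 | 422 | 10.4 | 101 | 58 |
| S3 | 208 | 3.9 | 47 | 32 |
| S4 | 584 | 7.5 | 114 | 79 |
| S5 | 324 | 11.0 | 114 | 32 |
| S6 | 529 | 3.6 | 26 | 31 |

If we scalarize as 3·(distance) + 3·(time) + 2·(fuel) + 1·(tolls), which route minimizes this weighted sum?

S3

S1: 3·275 + 3·10.8 + 2·67 + 1·54 = 1045.4
S2: 3·422 + 3·10.4 + 2·101 + 1·58 = 1557.2
S3: 3·208 + 3·3.9 + 2·47 + 1·32 = 761.7
S4: 3·584 + 3·7.5 + 2·114 + 1·79 = 2081.5
S5: 3·324 + 3·11.0 + 2·114 + 1·32 = 1265.0
S6: 3·529 + 3·3.6 + 2·26 + 1·31 = 1680.8
Lowest: S3 at 761.7.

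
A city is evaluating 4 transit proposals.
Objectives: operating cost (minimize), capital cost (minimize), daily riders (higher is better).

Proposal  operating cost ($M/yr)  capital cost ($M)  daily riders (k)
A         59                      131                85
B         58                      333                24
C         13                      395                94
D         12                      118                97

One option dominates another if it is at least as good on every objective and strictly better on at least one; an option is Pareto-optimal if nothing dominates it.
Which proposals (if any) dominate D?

A: worse on operating cost (59 vs 12).
B: worse on operating cost (58 vs 12).
C: worse on operating cost (13 vs 12).
No option dominates D.

none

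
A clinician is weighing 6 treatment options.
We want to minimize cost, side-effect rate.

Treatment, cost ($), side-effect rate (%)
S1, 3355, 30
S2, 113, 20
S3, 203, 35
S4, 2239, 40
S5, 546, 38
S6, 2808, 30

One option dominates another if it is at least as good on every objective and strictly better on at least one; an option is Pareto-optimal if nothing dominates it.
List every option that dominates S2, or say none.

none

S1: worse on cost (3355 vs 113).
S3: worse on cost (203 vs 113).
S4: worse on cost (2239 vs 113).
S5: worse on cost (546 vs 113).
S6: worse on cost (2808 vs 113).
No option dominates S2.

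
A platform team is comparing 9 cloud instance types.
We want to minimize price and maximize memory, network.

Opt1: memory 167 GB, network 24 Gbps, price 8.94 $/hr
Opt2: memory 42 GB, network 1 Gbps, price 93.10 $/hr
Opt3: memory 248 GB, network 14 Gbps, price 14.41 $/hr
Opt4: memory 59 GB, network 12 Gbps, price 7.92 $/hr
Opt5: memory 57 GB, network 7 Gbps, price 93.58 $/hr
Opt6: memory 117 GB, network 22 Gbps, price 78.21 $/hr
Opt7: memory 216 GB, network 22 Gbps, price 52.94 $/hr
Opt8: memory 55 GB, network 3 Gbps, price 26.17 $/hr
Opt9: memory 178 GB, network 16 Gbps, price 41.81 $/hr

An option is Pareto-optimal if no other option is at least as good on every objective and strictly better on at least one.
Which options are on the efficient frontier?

Opt1: not dominated (best network).
Opt2: dominated by Opt1 (memory 167≥42, network 24≥1, price 8.94≤93.10).
Opt3: not dominated (best memory).
Opt4: not dominated (best price).
Opt5: dominated by Opt1 (memory 167≥57, network 24≥7, price 8.94≤93.58).
Opt6: dominated by Opt1 (memory 167≥117, network 24≥22, price 8.94≤78.21).
Opt7: not dominated.
Opt8: dominated by Opt1 (memory 167≥55, network 24≥3, price 8.94≤26.17).
Opt9: not dominated.

Opt1, Opt3, Opt4, Opt7, Opt9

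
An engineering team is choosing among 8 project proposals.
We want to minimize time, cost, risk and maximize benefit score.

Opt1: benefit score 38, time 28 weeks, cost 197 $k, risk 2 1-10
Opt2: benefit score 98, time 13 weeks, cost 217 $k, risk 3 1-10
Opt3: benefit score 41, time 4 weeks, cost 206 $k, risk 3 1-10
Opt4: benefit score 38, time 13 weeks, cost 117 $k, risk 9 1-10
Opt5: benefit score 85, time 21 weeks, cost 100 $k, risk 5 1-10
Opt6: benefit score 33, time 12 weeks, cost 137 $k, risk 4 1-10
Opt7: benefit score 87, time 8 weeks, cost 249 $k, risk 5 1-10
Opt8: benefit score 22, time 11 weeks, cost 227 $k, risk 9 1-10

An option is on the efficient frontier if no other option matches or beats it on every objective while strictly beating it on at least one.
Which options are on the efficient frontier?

Opt1, Opt2, Opt3, Opt4, Opt5, Opt6, Opt7

Opt1: not dominated (best risk).
Opt2: not dominated (best benefit score).
Opt3: not dominated (best time).
Opt4: not dominated.
Opt5: not dominated (best cost).
Opt6: not dominated.
Opt7: not dominated.
Opt8: dominated by Opt3 (benefit score 41≥22, time 4≤11, cost 206≤227, risk 3≤9).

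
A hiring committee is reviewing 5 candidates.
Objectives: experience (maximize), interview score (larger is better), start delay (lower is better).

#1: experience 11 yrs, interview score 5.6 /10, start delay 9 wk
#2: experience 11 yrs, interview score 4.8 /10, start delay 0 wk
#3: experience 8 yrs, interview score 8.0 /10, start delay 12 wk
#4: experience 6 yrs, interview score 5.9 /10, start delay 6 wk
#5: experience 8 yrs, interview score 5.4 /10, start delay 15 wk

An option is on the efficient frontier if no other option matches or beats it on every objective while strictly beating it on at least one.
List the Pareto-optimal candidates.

#1, #2, #3, #4

#1: not dominated.
#2: not dominated (best start delay).
#3: not dominated (best interview score).
#4: not dominated.
#5: dominated by #1 (experience 11≥8, interview score 5.6≥5.4, start delay 9≤15).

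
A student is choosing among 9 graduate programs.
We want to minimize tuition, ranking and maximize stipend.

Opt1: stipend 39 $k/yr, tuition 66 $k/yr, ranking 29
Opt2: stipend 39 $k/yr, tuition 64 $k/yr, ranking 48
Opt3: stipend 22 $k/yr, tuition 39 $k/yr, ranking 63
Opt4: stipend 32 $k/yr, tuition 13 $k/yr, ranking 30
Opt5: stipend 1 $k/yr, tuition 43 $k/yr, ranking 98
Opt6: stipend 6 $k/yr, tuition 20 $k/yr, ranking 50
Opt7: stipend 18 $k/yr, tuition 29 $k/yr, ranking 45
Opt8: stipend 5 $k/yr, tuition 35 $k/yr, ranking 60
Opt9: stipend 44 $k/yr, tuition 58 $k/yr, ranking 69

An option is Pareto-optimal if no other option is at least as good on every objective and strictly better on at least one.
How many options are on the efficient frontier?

Opt1: not dominated (best ranking).
Opt2: not dominated.
Opt3: dominated by Opt4 (stipend 32≥22, tuition 13≤39, ranking 30≤63).
Opt4: not dominated (best tuition).
Opt5: dominated by Opt3 (stipend 22≥1, tuition 39≤43, ranking 63≤98).
Opt6: dominated by Opt4 (stipend 32≥6, tuition 13≤20, ranking 30≤50).
Opt7: dominated by Opt4 (stipend 32≥18, tuition 13≤29, ranking 30≤45).
Opt8: dominated by Opt4 (stipend 32≥5, tuition 13≤35, ranking 30≤60).
Opt9: not dominated (best stipend).
Pareto-optimal: Opt1, Opt2, Opt4, Opt9 → 4.

4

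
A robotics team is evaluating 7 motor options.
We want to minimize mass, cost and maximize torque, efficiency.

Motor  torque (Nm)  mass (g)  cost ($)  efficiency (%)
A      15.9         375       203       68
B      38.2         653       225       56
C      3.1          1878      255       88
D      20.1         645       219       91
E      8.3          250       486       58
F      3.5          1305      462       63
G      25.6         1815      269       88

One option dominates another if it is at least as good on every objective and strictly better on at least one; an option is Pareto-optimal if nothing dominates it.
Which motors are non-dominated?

A, B, D, E, G

A: not dominated (best cost).
B: not dominated (best torque).
C: dominated by D (torque 20.1≥3.1, mass 645≤1878, cost 219≤255, efficiency 91≥88).
D: not dominated (best efficiency).
E: not dominated (best mass).
F: dominated by A (torque 15.9≥3.5, mass 375≤1305, cost 203≤462, efficiency 68≥63).
G: not dominated.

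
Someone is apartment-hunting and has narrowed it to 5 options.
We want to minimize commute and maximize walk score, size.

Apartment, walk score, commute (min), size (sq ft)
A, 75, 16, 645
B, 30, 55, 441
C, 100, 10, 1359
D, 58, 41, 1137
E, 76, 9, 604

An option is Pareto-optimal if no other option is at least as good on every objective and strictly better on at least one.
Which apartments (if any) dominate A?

C

C: walk score 100≥75, commute 10≤16, size 1359≥645 — dominates A.
Others (B, D, E) are each worse than A on at least one objective.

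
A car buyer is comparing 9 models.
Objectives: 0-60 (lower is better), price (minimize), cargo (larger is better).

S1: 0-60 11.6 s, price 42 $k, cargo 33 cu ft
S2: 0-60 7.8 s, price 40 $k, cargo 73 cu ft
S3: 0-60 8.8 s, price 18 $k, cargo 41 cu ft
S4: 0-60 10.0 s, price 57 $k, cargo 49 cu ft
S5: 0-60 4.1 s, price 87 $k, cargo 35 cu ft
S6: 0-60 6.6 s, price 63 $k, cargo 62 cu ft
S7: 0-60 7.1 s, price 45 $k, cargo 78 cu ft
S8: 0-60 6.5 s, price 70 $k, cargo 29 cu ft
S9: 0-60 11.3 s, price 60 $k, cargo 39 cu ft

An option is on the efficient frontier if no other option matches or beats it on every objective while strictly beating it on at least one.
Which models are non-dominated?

S1: dominated by S2 (0-60 7.8≤11.6, price 40≤42, cargo 73≥33).
S2: not dominated.
S3: not dominated (best price).
S4: dominated by S2 (0-60 7.8≤10.0, price 40≤57, cargo 73≥49).
S5: not dominated (best 0-60).
S6: not dominated.
S7: not dominated (best cargo).
S8: not dominated.
S9: dominated by S2 (0-60 7.8≤11.3, price 40≤60, cargo 73≥39).

S2, S3, S5, S6, S7, S8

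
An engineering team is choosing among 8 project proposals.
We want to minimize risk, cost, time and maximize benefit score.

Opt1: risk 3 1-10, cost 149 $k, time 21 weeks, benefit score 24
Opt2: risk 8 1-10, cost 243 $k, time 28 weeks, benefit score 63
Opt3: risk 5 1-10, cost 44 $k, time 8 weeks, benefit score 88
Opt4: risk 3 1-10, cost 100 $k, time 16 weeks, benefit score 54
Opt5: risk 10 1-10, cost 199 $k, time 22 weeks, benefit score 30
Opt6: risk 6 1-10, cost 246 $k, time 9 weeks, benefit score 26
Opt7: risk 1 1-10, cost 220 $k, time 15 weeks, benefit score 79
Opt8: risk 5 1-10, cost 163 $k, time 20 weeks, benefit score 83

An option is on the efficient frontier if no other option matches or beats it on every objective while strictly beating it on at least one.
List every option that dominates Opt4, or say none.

none

Opt1: worse on cost (149 vs 100).
Opt2: worse on risk (8 vs 3).
Opt3: worse on risk (5 vs 3).
Opt5: worse on risk (10 vs 3).
Opt6: worse on risk (6 vs 3).
Opt7: worse on cost (220 vs 100).
Opt8: worse on risk (5 vs 3).
No option dominates Opt4.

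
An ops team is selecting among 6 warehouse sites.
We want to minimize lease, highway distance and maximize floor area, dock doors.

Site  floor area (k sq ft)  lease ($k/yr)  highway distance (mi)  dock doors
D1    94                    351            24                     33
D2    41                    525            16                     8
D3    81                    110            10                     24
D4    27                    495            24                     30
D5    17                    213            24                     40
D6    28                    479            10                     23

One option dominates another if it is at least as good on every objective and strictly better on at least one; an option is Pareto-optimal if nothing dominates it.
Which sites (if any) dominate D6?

D3

D3: floor area 81≥28, lease 110≤479, highway distance 10≤10, dock doors 24≥23 — dominates D6.
Others (D1, D2, D4, D5) are each worse than D6 on at least one objective.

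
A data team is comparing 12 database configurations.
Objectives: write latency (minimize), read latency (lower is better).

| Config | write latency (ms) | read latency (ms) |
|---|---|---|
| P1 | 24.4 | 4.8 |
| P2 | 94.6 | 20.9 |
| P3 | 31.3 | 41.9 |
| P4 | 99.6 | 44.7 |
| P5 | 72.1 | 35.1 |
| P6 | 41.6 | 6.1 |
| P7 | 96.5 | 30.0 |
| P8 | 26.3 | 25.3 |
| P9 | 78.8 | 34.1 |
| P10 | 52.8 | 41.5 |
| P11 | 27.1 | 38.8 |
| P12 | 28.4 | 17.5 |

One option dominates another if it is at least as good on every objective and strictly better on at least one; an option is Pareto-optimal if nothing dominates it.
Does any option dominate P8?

Yes

P1 vs P8: write latency 24.4≤26.3, read latency 4.8≤25.3 — P1 is at least as good on every objective and strictly better on at least one, so P1 dominates P8.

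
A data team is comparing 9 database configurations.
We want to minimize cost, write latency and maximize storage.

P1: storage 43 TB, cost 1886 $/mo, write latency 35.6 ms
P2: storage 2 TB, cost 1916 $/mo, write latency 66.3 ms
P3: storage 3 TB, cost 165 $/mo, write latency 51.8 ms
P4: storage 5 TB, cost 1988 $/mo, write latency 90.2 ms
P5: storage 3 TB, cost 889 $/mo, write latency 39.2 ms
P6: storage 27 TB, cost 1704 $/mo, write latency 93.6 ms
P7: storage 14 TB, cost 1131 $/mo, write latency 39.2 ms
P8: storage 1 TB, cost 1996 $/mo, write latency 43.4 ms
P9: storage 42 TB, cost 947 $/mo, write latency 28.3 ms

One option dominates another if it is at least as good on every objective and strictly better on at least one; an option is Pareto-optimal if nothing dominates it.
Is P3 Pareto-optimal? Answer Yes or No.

Yes

P1: worse on cost (1886 vs 165).
P2: worse on storage (2 vs 3).
P4: worse on cost (1988 vs 165).
P5: worse on cost (889 vs 165).
P6: worse on cost (1704 vs 165).
P7: worse on cost (1131 vs 165).
P8: worse on storage (1 vs 3).
P9: worse on cost (947 vs 165).
No option is at least as good as P3 on every objective and strictly better on one.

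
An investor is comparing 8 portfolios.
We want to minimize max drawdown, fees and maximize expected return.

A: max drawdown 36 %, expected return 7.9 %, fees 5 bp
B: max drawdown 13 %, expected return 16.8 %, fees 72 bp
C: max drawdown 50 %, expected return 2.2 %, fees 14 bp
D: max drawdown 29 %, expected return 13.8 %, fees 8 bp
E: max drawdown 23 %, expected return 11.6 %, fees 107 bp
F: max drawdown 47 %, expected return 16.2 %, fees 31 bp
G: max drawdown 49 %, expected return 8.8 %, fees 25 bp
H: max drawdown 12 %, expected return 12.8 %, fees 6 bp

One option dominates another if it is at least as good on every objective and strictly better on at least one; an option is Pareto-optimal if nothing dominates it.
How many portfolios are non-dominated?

A: not dominated (best fees).
B: not dominated (best expected return).
C: dominated by A (max drawdown 36≤50, expected return 7.9≥2.2, fees 5≤14).
D: not dominated.
E: dominated by B (max drawdown 13≤23, expected return 16.8≥11.6, fees 72≤107).
F: not dominated.
G: dominated by D (max drawdown 29≤49, expected return 13.8≥8.8, fees 8≤25).
H: not dominated (best max drawdown).
Pareto-optimal: A, B, D, F, H → 5.

5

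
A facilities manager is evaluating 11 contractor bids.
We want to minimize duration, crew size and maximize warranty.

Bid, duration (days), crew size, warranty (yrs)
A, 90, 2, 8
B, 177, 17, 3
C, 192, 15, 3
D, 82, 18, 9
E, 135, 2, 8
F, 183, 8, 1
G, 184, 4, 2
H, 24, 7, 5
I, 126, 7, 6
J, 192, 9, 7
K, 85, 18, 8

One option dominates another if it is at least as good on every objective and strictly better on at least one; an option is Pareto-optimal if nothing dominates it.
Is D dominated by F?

No

F vs D: F is worse on duration (183 vs 82), so it does not dominate D.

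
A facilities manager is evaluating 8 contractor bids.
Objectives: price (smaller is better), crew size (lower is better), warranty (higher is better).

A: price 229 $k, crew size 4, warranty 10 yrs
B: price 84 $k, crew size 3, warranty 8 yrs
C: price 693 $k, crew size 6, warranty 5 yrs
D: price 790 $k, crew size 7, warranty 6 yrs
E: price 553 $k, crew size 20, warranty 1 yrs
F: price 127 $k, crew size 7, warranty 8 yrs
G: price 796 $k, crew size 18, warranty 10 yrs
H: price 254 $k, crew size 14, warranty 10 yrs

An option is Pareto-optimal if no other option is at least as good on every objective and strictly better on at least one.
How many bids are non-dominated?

A: not dominated.
B: not dominated (best price).
C: dominated by A (price 229≤693, crew size 4≤6, warranty 10≥5).
D: dominated by A (price 229≤790, crew size 4≤7, warranty 10≥6).
E: dominated by A (price 229≤553, crew size 4≤20, warranty 10≥1).
F: dominated by B (price 84≤127, crew size 3≤7, warranty 8≥8).
G: dominated by A (price 229≤796, crew size 4≤18, warranty 10≥10).
H: dominated by A (price 229≤254, crew size 4≤14, warranty 10≥10).
Pareto-optimal: A, B → 2.

2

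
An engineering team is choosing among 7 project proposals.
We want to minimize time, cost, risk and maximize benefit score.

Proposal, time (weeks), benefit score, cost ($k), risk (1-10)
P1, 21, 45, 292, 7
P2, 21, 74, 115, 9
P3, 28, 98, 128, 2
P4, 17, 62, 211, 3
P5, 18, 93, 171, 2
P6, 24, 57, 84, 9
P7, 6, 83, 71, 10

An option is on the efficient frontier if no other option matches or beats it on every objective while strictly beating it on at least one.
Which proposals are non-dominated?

P2, P3, P4, P5, P6, P7

P1: dominated by P4 (time 17≤21, benefit score 62≥45, cost 211≤292, risk 3≤7).
P2: not dominated.
P3: not dominated (best benefit score).
P4: not dominated.
P5: not dominated.
P6: not dominated.
P7: not dominated (best time).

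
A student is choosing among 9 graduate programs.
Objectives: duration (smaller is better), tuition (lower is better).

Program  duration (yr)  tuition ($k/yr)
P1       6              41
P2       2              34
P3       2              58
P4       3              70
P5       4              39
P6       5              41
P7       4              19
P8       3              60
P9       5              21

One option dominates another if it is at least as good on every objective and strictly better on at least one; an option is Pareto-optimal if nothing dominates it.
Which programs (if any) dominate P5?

P2: duration 2≤4, tuition 34≤39 — dominates P5.
P7: duration 4≤4, tuition 19≤39 — dominates P5.
Others (P1, P3, P4, P6, P8, P9) are each worse than P5 on at least one objective.

P2, P7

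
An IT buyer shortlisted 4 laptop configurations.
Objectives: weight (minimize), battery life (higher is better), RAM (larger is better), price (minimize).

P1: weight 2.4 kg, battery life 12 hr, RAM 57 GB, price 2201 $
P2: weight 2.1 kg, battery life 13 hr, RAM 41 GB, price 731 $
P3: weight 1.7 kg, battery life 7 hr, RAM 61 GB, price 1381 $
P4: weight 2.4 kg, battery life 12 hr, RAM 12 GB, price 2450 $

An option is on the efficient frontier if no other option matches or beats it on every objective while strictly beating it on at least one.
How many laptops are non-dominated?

P1: not dominated.
P2: not dominated (best battery life).
P3: not dominated (best weight).
P4: dominated by P1 (weight 2.4≤2.4, battery life 12≥12, RAM 57≥12, price 2201≤2450).
Pareto-optimal: P1, P2, P3 → 3.

3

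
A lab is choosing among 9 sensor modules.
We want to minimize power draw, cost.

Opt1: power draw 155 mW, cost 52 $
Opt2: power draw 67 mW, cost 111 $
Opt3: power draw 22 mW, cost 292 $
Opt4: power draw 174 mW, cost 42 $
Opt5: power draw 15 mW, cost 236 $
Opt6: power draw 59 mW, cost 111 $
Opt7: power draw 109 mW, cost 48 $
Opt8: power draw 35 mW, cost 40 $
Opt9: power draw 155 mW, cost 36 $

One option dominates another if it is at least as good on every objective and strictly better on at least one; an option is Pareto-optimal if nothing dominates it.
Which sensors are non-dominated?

Opt5, Opt8, Opt9

Opt1: dominated by Opt7 (power draw 109≤155, cost 48≤52).
Opt2: dominated by Opt6 (power draw 59≤67, cost 111≤111).
Opt3: dominated by Opt5 (power draw 15≤22, cost 236≤292).
Opt4: dominated by Opt8 (power draw 35≤174, cost 40≤42).
Opt5: not dominated (best power draw).
Opt6: dominated by Opt8 (power draw 35≤59, cost 40≤111).
Opt7: dominated by Opt8 (power draw 35≤109, cost 40≤48).
Opt8: not dominated.
Opt9: not dominated (best cost).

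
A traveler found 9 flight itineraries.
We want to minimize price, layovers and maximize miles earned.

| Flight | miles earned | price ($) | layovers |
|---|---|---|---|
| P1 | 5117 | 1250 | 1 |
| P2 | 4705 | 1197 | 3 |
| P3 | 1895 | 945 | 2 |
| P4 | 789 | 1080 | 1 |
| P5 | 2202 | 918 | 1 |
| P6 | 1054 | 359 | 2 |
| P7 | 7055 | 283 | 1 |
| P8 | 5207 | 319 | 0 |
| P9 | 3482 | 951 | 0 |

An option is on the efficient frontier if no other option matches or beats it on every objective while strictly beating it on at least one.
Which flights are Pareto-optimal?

P1: dominated by P7 (miles earned 7055≥5117, price 283≤1250, layovers 1≤1).
P2: dominated by P7 (miles earned 7055≥4705, price 283≤1197, layovers 1≤3).
P3: dominated by P5 (miles earned 2202≥1895, price 918≤945, layovers 1≤2).
P4: dominated by P5 (miles earned 2202≥789, price 918≤1080, layovers 1≤1).
P5: dominated by P7 (miles earned 7055≥2202, price 283≤918, layovers 1≤1).
P6: dominated by P7 (miles earned 7055≥1054, price 283≤359, layovers 1≤2).
P7: not dominated (best miles earned).
P8: not dominated.
P9: dominated by P8 (miles earned 5207≥3482, price 319≤951, layovers 0≤0).

P7, P8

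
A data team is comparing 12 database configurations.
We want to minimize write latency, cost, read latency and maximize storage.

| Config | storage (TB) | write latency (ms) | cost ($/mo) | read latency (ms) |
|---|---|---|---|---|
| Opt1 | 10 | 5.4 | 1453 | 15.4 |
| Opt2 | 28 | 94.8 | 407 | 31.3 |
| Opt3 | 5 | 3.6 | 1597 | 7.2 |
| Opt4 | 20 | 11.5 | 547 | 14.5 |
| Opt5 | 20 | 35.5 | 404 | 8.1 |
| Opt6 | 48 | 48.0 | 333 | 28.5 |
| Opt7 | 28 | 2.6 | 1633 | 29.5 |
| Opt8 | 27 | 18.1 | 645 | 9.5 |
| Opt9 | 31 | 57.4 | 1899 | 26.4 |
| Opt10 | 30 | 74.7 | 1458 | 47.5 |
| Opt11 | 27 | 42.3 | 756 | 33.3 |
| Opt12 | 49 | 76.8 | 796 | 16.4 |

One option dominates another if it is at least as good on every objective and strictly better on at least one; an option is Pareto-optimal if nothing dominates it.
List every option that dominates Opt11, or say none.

Opt8

Opt8: storage 27≥27, write latency 18.1≤42.3, cost 645≤756, read latency 9.5≤33.3 — dominates Opt11.
Others (Opt1, Opt2, Opt3, Opt4, Opt5, Opt6, Opt7, Opt9, Opt10, Opt12) are each worse than Opt11 on at least one objective.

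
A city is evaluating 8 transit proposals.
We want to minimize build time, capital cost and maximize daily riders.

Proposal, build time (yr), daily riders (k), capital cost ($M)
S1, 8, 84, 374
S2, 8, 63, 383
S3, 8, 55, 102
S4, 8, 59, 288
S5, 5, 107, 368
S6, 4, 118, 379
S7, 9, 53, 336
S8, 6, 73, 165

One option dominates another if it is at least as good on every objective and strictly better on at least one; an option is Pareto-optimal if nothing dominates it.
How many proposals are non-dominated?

S1: dominated by S5 (build time 5≤8, daily riders 107≥84, capital cost 368≤374).
S2: dominated by S1 (build time 8≤8, daily riders 84≥63, capital cost 374≤383).
S3: not dominated (best capital cost).
S4: dominated by S8 (build time 6≤8, daily riders 73≥59, capital cost 165≤288).
S5: not dominated.
S6: not dominated (best build time).
S7: dominated by S3 (build time 8≤9, daily riders 55≥53, capital cost 102≤336).
S8: not dominated.
Pareto-optimal: S3, S5, S6, S8 → 4.

4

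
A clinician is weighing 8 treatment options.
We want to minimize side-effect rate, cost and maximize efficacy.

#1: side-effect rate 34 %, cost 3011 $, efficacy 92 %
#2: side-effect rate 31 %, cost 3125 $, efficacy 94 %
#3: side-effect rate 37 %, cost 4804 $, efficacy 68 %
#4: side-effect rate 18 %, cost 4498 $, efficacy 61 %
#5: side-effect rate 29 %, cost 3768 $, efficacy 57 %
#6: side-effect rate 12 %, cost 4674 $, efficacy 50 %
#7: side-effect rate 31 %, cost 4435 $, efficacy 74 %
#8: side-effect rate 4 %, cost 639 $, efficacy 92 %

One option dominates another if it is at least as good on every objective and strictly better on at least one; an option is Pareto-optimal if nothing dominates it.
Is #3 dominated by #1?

Yes

#1 vs #3: side-effect rate 34≤37, cost 3011≤4804, efficacy 92≥68 — #1 is at least as good on every objective with at least one strict improvement.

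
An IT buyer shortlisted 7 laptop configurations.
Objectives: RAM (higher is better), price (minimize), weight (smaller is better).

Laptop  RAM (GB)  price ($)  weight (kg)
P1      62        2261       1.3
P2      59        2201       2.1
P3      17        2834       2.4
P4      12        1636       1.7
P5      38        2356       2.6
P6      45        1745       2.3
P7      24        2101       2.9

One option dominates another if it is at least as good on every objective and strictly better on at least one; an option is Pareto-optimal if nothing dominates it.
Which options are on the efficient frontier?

P1: not dominated (best RAM).
P2: not dominated.
P3: dominated by P1 (RAM 62≥17, price 2261≤2834, weight 1.3≤2.4).
P4: not dominated (best price).
P5: dominated by P1 (RAM 62≥38, price 2261≤2356, weight 1.3≤2.6).
P6: not dominated.
P7: dominated by P6 (RAM 45≥24, price 1745≤2101, weight 2.3≤2.9).

P1, P2, P4, P6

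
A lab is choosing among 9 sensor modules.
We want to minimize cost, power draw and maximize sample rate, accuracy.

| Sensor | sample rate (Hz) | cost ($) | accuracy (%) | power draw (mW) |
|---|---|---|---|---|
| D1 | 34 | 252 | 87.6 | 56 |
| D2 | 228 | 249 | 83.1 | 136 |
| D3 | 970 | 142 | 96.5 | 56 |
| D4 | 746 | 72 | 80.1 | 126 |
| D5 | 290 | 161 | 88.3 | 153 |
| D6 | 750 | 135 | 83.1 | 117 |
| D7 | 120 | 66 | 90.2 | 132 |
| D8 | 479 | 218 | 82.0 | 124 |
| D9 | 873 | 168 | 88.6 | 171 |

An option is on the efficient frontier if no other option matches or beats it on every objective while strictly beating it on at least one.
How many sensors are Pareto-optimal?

D1: dominated by D3 (sample rate 970≥34, cost 142≤252, accuracy 96.5≥87.6, power draw 56≤56).
D2: dominated by D3 (sample rate 970≥228, cost 142≤249, accuracy 96.5≥83.1, power draw 56≤136).
D3: not dominated (best sample rate).
D4: not dominated.
D5: dominated by D3 (sample rate 970≥290, cost 142≤161, accuracy 96.5≥88.3, power draw 56≤153).
D6: not dominated.
D7: not dominated (best cost).
D8: dominated by D3 (sample rate 970≥479, cost 142≤218, accuracy 96.5≥82.0, power draw 56≤124).
D9: dominated by D3 (sample rate 970≥873, cost 142≤168, accuracy 96.5≥88.6, power draw 56≤171).
Pareto-optimal: D3, D4, D6, D7 → 4.

4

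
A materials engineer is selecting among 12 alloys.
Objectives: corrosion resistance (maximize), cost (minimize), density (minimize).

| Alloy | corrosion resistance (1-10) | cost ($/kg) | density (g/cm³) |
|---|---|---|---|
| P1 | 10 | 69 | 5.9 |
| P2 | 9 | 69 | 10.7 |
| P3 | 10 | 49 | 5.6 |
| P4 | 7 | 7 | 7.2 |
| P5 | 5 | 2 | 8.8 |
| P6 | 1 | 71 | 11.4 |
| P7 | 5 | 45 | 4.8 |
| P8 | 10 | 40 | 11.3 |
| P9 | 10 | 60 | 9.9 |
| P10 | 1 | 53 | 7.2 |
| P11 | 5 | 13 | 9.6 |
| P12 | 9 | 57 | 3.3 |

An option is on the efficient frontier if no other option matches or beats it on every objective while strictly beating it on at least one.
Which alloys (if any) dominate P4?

P1: worse on cost (69 vs 7).
P2: worse on cost (69 vs 7).
P3: worse on cost (49 vs 7).
P5: worse on corrosion resistance (5 vs 7).
P6: worse on corrosion resistance (1 vs 7).
P7: worse on corrosion resistance (5 vs 7).
P8: worse on cost (40 vs 7).
P9: worse on cost (60 vs 7).
P10: worse on corrosion resistance (1 vs 7).
P11: worse on corrosion resistance (5 vs 7).
P12: worse on cost (57 vs 7).
No option dominates P4.

none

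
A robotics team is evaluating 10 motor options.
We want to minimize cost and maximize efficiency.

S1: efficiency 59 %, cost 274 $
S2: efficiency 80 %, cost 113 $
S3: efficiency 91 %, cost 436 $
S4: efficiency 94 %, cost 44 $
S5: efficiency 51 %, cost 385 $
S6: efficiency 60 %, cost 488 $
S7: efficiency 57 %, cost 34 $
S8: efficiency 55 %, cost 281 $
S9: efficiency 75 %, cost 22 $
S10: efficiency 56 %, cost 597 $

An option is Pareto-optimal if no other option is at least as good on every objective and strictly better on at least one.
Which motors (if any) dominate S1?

S2, S4, S9

S2: efficiency 80≥59, cost 113≤274 — dominates S1.
S4: efficiency 94≥59, cost 44≤274 — dominates S1.
S9: efficiency 75≥59, cost 22≤274 — dominates S1.
Others (S3, S5, S6, S7, S8, S10) are each worse than S1 on at least one objective.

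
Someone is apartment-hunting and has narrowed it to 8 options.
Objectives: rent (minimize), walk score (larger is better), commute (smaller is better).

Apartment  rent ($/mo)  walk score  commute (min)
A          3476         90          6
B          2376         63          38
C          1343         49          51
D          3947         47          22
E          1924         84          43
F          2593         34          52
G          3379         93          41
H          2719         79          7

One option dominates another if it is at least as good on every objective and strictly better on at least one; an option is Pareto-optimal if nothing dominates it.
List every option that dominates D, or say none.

A, H

A: rent 3476≤3947, walk score 90≥47, commute 6≤22 — dominates D.
H: rent 2719≤3947, walk score 79≥47, commute 7≤22 — dominates D.
Others (B, C, E, F, G) are each worse than D on at least one objective.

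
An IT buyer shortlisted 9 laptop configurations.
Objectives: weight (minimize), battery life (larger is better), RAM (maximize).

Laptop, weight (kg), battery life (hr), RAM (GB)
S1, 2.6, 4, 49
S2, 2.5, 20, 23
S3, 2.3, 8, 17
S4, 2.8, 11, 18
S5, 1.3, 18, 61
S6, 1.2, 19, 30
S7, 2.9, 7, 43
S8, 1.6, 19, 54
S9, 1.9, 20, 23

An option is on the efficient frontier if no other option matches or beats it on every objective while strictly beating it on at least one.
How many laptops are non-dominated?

S1: dominated by S5 (weight 1.3≤2.6, battery life 18≥4, RAM 61≥49).
S2: dominated by S9 (weight 1.9≤2.5, battery life 20≥20, RAM 23≥23).
S3: dominated by S5 (weight 1.3≤2.3, battery life 18≥8, RAM 61≥17).
S4: dominated by S2 (weight 2.5≤2.8, battery life 20≥11, RAM 23≥18).
S5: not dominated (best RAM).
S6: not dominated (best weight).
S7: dominated by S5 (weight 1.3≤2.9, battery life 18≥7, RAM 61≥43).
S8: not dominated.
S9: not dominated.
Pareto-optimal: S5, S6, S8, S9 → 4.

4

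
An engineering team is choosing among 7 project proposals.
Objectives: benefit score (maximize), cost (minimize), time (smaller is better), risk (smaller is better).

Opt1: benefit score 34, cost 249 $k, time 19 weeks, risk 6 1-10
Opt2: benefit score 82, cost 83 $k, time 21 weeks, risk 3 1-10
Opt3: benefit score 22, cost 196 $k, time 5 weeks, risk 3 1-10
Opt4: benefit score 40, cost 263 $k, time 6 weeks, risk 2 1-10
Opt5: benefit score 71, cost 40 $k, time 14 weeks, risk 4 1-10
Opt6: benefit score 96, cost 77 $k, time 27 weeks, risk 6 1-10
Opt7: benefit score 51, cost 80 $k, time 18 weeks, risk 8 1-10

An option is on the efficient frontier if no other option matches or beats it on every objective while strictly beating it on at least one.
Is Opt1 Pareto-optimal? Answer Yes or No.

No

Opt5 vs Opt1: benefit score 71≥34, cost 40≤249, time 14≤19, risk 4≤6 — Opt5 is at least as good on every objective and strictly better on at least one, so Opt5 dominates Opt1.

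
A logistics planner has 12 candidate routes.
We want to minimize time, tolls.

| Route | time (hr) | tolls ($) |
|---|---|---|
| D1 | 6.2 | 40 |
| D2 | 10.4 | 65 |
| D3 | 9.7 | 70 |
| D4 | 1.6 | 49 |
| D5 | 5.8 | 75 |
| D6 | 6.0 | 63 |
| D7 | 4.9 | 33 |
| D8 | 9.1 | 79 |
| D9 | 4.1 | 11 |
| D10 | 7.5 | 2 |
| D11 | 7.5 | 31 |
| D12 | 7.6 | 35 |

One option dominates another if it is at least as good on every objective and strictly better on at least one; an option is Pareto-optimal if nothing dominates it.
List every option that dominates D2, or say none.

D1: time 6.2≤10.4, tolls 40≤65 — dominates D2.
D4: time 1.6≤10.4, tolls 49≤65 — dominates D2.
D6: time 6.0≤10.4, tolls 63≤65 — dominates D2.
D7: time 4.9≤10.4, tolls 33≤65 — dominates D2.
D9: time 4.1≤10.4, tolls 11≤65 — dominates D2.
D10: time 7.5≤10.4, tolls 2≤65 — dominates D2.
D11: time 7.5≤10.4, tolls 31≤65 — dominates D2.
D12: time 7.6≤10.4, tolls 35≤65 — dominates D2.
Others (D3, D5, D8) are each worse than D2 on at least one objective.

D1, D4, D6, D7, D9, D10, D11, D12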